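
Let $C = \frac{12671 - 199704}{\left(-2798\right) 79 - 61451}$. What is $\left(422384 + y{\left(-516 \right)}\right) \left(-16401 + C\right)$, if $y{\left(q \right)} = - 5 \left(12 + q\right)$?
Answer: $- \frac{1968572014356640}{282493} \approx -6.9686 \cdot 10^{9}$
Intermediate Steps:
$y{\left(q \right)} = -60 - 5 q$
$C = \frac{187033}{282493}$ ($C = - \frac{187033}{-221042 - 61451} = - \frac{187033}{-282493} = \left(-187033\right) \left(- \frac{1}{282493}\right) = \frac{187033}{282493} \approx 0.66208$)
$\left(422384 + y{\left(-516 \right)}\right) \left(-16401 + C\right) = \left(422384 - -2520\right) \left(-16401 + \frac{187033}{282493}\right) = \left(422384 + \left(-60 + 2580\right)\right) \left(- \frac{4632980660}{282493}\right) = \left(422384 + 2520\right) \left(- \frac{4632980660}{282493}\right) = 424904 \left(- \frac{4632980660}{282493}\right) = - \frac{1968572014356640}{282493}$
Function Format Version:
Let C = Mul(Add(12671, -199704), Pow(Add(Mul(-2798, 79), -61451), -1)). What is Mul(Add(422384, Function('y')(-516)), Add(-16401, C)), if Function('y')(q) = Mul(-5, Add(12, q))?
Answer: Rational(-1968572014356640, 282493) ≈ -6.9686e+9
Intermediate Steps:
Function('y')(q) = Add(-60, Mul(-5, q))
C = Rational(187033, 282493) (C = Mul(-187033, Pow(Add(-221042, -61451), -1)) = Mul(-187033, Pow(-282493, -1)) = Mul(-187033, Rational(-1, 282493)) = Rational(187033, 282493) ≈ 0.66208)
Mul(Add(422384, Function('y')(-516)), Add(-16401, C)) = Mul(Add(422384, Add(-60, Mul(-5, -516))), Add(-16401, Rational(187033, 282493))) = Mul(Add(422384, Add(-60, 2580)), Rational(-4632980660, 282493)) = Mul(Add(422384, 2520), Rational(-4632980660, 282493)) = Mul(424904, Rational(-4632980660, 282493)) = Rational(-1968572014356640, 282493)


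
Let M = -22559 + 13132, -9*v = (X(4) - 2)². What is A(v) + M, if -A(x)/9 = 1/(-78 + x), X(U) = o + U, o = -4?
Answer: -6655381/706 ≈ -9426.9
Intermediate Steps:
X(U) = -4 + U
v = -4/9 (v = -((-4 + 4) - 2)²/9 = -(0 - 2)²/9 = -⅑*(-2)² = -⅑*4 = -4/9 ≈ -0.44444)
A(x) = -9/(-78 + x)
M = -9427
A(v) + M = -9/(-78 - 4/9) - 9427 = -9/(-706/9) - 9427 = -9*(-9/706) - 9427 = 81/706 - 9427 = -6655381/706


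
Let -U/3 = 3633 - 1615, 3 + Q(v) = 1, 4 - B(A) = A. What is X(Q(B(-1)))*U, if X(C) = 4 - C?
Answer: -36324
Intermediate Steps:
B(A) = 4 - A
Q(v) = -2 (Q(v) = -3 + 1 = -2)
U = -6054 (U = -3*(3633 - 1615) = -3*2018 = -6054)
X(Q(B(-1)))*U = (4 - 1*(-2))*(-6054) = (4 + 2)*(-6054) = 6*(-6054) = -36324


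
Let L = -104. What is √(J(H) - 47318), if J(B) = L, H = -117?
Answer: I*√47422 ≈ 217.77*I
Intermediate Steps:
J(B) = -104
√(J(H) - 47318) = √(-104 - 47318) = √(-47422) = I*√47422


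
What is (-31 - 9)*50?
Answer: -2000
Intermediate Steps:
(-31 - 9)*50 = -40*50 = -2000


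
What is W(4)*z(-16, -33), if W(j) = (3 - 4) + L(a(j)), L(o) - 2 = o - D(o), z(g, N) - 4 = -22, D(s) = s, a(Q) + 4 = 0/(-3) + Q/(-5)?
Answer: -18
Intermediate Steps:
a(Q) = -4 - Q/5 (a(Q) = -4 + (0/(-3) + Q/(-5)) = -4 + (0*(-⅓) + Q*(-⅕)) = -4 + (0 - Q/5) = -4 - Q/5)
z(g, N) = -18 (z(g, N) = 4 - 22 = -18)
L(o) = 2 (L(o) = 2 + (o - o) = 2 + 0 = 2)
W(j) = 1 (W(j) = (3 - 4) + 2 = -1 + 2 = 1)
W(4)*z(-16, -33) = 1*(-18) = -18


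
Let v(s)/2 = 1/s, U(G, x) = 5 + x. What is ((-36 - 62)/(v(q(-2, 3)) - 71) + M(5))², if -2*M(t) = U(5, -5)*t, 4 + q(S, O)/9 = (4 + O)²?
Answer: 1575296100/826735009 ≈ 1.9054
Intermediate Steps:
q(S, O) = -36 + 9*(4 + O)²
v(s) = 2/s
M(t) = 0 (M(t) = -(5 - 5)*t/2 = -0*t = -½*0 = 0)
((-36 - 62)/(v(q(-2, 3)) - 71) + M(5))² = ((-36 - 62)/(2/(-36 + 9*(4 + 3)²) - 71) + 0)² = (-98/(2/(-36 + 9*7²) - 71) + 0)² = (-98/(2/(-36 + 9*49) - 71) + 0)² = (-98/(2/(-36 + 441) - 71) + 0)² = (-98/(2/405 - 71) + 0)² = (-98/(-28753/405) + 0)² = (-98*(-405/28753) + 0)² = (39690/28753 + 0)² = (39690/28753)² = 1575296100/826735009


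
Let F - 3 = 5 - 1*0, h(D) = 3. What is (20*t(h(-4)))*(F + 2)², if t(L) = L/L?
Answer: 2000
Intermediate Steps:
t(L) = 1
F = 8 (F = 3 + (5 - 1*0) = 3 + (5 + 0) = 3 + 5 = 8)
(20*t(h(-4)))*(F + 2)² = (20*1)*(8 + 2)² = 20*10² = 20*100 = 2000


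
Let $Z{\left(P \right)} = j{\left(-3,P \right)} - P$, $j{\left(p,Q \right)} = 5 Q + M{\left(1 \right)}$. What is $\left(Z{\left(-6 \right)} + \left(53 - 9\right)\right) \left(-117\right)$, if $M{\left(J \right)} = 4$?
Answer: $-2808$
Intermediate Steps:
$j{\left(p,Q \right)} = 4 + 5 Q$ ($j{\left(p,Q \right)} = 5 Q + 4 = 4 + 5 Q$)
$Z{\left(P \right)} = 4 + 4 P$ ($Z{\left(P \right)} = \left(4 + 5 P\right) - P = 4 + 4 P$)
$\left(Z{\left(-6 \right)} + \left(53 - 9\right)\right) \left(-117\right) = \left(\left(4 + 4 \left(-6\right)\right) + \left(53 - 9\right)\right) \left(-117\right) = \left(\left(4 - 24\right) + \left(53 - 9\right)\right) \left(-117\right) = \left(-20 + 44\right) \left(-117\right) = 24 \left(-117\right) = -2808$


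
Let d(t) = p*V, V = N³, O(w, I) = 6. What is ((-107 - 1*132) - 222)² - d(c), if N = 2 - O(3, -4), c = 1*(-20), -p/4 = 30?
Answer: 204841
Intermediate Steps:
p = -120 (p = -4*30 = -120)
c = -20
N = -4 (N = 2 - 1*6 = 2 - 6 = -4)
V = -64 (V = (-4)³ = -64)
d(t) = 7680 (d(t) = -120*(-64) = 7680)
((-107 - 1*132) - 222)² - d(c) = ((-107 - 1*132) - 222)² - 1*7680 = ((-107 - 132) - 222)² - 7680 = (-239 - 222)² - 7680 = (-461)² - 7680 = 212521 - 7680 = 204841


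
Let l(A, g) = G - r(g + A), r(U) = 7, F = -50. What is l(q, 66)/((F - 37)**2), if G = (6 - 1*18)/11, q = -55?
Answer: -89/83259 ≈ -0.0010690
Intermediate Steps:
G = -12/11 (G = (6 - 18)*(1/11) = -12*1/11 = -12/11 ≈ -1.0909)
l(A, g) = -89/11 (l(A, g) = -12/11 - 1*7 = -12/11 - 7 = -89/11)
l(q, 66)/((F - 37)**2) = -89/(11*(-50 - 37)**2) = -89/(11*((-87)**2)) = -89/11/7569 = -89/11*1/7569 = -89/83259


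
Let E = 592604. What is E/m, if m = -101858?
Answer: -296302/50929 ≈ -5.8179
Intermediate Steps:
E/m = 592604/(-101858) = 592604*(-1/101858) = -296302/50929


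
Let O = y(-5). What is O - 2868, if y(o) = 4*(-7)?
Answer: -2896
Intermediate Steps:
y(o) = -28
O = -28
O - 2868 = -28 - 2868 = -2896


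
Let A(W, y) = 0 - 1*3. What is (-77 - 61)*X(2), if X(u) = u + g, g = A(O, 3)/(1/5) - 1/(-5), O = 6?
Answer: 8832/5 ≈ 1766.4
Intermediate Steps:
A(W, y) = -3 (A(W, y) = 0 - 3 = -3)
g = -74/5 (g = -3/(1/5) - 1/(-5) = -3/⅕ - 1*(-⅕) = -3*5 + ⅕ = -15 + ⅕ = -74/5 ≈ -14.800)
X(u) = -74/5 + u (X(u) = u - 74/5 = -74/5 + u)
(-77 - 61)*X(2) = (-77 - 61)*(-74/5 + 2) = -138*(-64/5) = 8832/5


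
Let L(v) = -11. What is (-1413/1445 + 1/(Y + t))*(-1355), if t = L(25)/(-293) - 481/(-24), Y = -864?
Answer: 2275191476313/1715056339 ≈ 1326.6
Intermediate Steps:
t = 141197/7032 (t = -11/(-293) - 481/(-24) = -11*(-1/293) - 481*(-1/24) = 11/293 + 481/24 = 141197/7032 ≈ 20.079)
(-1413/1445 + 1/(Y + t))*(-1355) = (-1413/1445 + 1/(-864 + 141197/7032))*(-1355) = (-1413*1/1445 + 1/(-5934451/7032))*(-1355) = (-1413/1445 - 7032/5934451)*(-1355) = -8395540503/8575281695*(-1355) = 2275191476313/1715056339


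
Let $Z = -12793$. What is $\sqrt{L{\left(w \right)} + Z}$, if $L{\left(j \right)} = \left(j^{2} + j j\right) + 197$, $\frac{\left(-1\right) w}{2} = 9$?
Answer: $2 i \sqrt{2987} \approx 109.31 i$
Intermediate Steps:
$w = -18$ ($w = \left(-2\right) 9 = -18$)
$L{\left(j \right)} = 197 + 2 j^{2}$ ($L{\left(j \right)} = \left(j^{2} + j^{2}\right) + 197 = 2 j^{2} + 197 = 197 + 2 j^{2}$)
$\sqrt{L{\left(w \right)} + Z} = \sqrt{\left(197 + 2 \left(-18\right)^{2}\right) - 12793} = \sqrt{\left(197 + 2 \cdot 324\right) - 12793} = \sqrt{\left(197 + 648\right) - 12793} = \sqrt{845 - 12793} = \sqrt{-11948} = 2 i \sqrt{2987}$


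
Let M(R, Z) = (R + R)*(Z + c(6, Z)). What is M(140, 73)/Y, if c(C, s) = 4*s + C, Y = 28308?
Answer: 3710/1011 ≈ 3.6696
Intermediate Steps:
c(C, s) = C + 4*s
M(R, Z) = 2*R*(6 + 5*Z) (M(R, Z) = (R + R)*(Z + (6 + 4*Z)) = (2*R)*(6 + 5*Z) = 2*R*(6 + 5*Z))
M(140, 73)/Y = (2*140*(6 + 5*73))/28308 = (2*140*(6 + 365))*(1/28308) = (2*140*371)*(1/28308) = 103880*(1/28308) = 3710/1011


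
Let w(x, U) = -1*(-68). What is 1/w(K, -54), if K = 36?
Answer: 1/68 ≈ 0.014706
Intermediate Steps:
w(x, U) = 68
1/w(K, -54) = 1/68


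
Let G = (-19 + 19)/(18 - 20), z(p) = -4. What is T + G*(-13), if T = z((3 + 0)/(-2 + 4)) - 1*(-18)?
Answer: 14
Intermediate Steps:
T = 14 (T = -4 - 1*(-18) = -4 + 18 = 14)
G = 0 (G = 0/(-2) = 0*(-½) = 0)
T + G*(-13) = 14 + 0*(-13) = 14 + 0 = 14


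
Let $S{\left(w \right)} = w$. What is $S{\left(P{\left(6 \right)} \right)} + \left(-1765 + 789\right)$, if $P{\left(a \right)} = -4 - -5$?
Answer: $-975$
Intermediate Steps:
$P{\left(a \right)} = 1$ ($P{\left(a \right)} = -4 + 5 = 1$)
$S{\left(P{\left(6 \right)} \right)} + \left(-1765 + 789\right) = 1 + \left(-1765 + 789\right) = 1 - 976 = -975$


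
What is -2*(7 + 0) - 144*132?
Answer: -19022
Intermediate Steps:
-2*(7 + 0) - 144*132 = -2*7 - 19008 = -14 - 19008 = -19022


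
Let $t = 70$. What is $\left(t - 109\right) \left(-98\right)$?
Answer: $3822$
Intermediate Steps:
$\left(t - 109\right) \left(-98\right) = \left(70 - 109\right) \left(-98\right) = \left(-39\right) \left(-98\right) = 3822$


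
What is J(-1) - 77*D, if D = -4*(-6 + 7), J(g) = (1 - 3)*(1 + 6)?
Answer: 294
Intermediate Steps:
J(g) = -14 (J(g) = -2*7 = -14)
D = -4 (D = -4*1 = -4)
J(-1) - 77*D = -14 - 77*(-4) = -14 + 308 = 294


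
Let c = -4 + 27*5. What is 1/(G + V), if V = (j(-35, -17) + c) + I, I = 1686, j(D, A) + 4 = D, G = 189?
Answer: 1/1967 ≈ 0.00050839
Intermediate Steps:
j(D, A) = -4 + D
c = 131 (c = -4 + 135 = 131)
V = 1778 (V = ((-4 - 35) + 131) + 1686 = (-39 + 131) + 1686 = 92 + 1686 = 1778)
1/(G + V) = 1/(189 + 1778) = 1/1967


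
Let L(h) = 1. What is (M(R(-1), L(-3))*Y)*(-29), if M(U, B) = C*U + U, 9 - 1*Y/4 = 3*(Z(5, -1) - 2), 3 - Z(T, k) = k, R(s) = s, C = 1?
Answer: 696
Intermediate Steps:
Z(T, k) = 3 - k
Y = 12 (Y = 36 - 12*((3 - 1*(-1)) - 2) = 36 - 12*((3 + 1) - 2) = 36 - 12*(4 - 2) = 36 - 12*2 = 36 - 4*6 = 36 - 24 = 12)
M(U, B) = 2*U (M(U, B) = 1*U + U = U + U = 2*U)
(M(R(-1), L(-3))*Y)*(-29) = ((2*(-1))*12)*(-29) = -2*12*(-29) = -24*(-29) = 696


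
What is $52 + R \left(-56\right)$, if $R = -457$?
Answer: $25644$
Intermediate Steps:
$52 + R \left(-56\right) = 52 - -25592 = 52 + 25592 = 25644$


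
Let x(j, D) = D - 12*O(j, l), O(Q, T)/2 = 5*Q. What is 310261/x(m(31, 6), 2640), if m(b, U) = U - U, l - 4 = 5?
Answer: 310261/2640 ≈ 117.52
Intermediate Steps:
l = 9 (l = 4 + 5 = 9)
m(b, U) = 0
O(Q, T) = 10*Q (O(Q, T) = 2*(5*Q) = 10*Q)
x(j, D) = D - 120*j
310261/x(m(31, 6), 2640) = 310261/(2640 - 120*0) = 310261/(2640 + 0) = 310261/2640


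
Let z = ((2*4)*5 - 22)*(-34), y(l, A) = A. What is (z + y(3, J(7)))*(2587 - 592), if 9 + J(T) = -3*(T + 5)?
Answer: -1310715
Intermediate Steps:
J(T) = -24 - 3*T (J(T) = -9 - 3*(T + 5) = -9 - 3*(5 + T) = -9 + (-15 - 3*T) = -24 - 3*T)
z = -612 (z = (8*5 - 22)*(-34) = (40 - 22)*(-34) = 18*(-34) = -612)
(z + y(3, J(7)))*(2587 - 592) = (-612 + (-24 - 3*7))*(2587 - 592) = (-612 + (-24 - 21))*1995 = (-612 - 45)*1995 = -657*1995 = -1310715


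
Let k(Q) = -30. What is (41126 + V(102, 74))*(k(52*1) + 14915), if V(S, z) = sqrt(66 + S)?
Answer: 612160510 + 29770*sqrt(42) ≈ 6.1235e+8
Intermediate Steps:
(41126 + V(102, 74))*(k(52*1) + 14915) = (41126 + sqrt(66 + 102))*(-30 + 14915) = (41126 + sqrt(168))*14885 = (41126 + 2*sqrt(42))*14885 = 612160510 + 29770*sqrt(42)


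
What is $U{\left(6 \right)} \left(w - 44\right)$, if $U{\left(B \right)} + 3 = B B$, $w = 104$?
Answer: $1980$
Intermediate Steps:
$U{\left(B \right)} = -3 + B^{2}$ ($U{\left(B \right)} = -3 + B B = -3 + B^{2}$)
$U{\left(6 \right)} \left(w - 44\right) = \left(-3 + 6^{2}\right) \left(104 - 44\right) = \left(-3 + 36\right) 60 = 33 \cdot 60 = 1980$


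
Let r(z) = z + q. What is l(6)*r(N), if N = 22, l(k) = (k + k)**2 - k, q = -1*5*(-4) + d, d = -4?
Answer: 5244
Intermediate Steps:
q = 16 (q = -1*5*(-4) - 4 = -5*(-4) - 4 = 20 - 4 = 16)
l(k) = -k + 4*k**2 (l(k) = (2*k)**2 - k = 4*k**2 - k = -k + 4*k**2)
r(z) = 16 + z (r(z) = z + 16 = 16 + z)
l(6)*r(N) = (6*(-1 + 4*6))*(16 + 22) = (6*(-1 + 24))*38 = (6*23)*38 = 138*38 = 5244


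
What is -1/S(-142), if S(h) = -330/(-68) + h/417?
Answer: -14178/63977 ≈ -0.22161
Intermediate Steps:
S(h) = 165/34 + h/417 (S(h) = -330*(-1/68) + h*(1/417) = 165/34 + h/417)
-1/S(-142) = -1/(165/34 + (1/417)*(-142)) = -1/(165/34 - 142/417) = -1/63977/14178 = -1*14178/63977 = -14178/63977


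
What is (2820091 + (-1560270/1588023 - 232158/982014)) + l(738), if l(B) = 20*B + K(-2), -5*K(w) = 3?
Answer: 1228010062145894893/433183560645 ≈ 2.8348e+6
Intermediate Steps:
K(w) = -3/5 (K(w) = -1/5*3 = -3/5)
l(B) = -3/5 + 20*B (l(B) = 20*B - 3/5 = -3/5 + 20*B)
(2820091 + (-1560270/1588023 - 232158/982014)) + l(738) = (2820091 + (-1560270/1588023 - 232158/982014)) + (-3/5 + 20*738) = (2820091 + (-1560270*1/1588023 - 232158*1/982014)) + (-3/5 + 14760) = (2820091 + (-520090/529341 - 38693/163669)) + 73797/5 = (2820091 - 105604401523/86636712129) + 73797/5 = 244323306540182216/86636712129 + 73797/5 = 1228010062145894893/433183560645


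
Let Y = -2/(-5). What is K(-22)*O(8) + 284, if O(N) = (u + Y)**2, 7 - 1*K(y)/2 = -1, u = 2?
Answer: 9404/25 ≈ 376.16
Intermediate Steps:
Y = 2/5 (Y = -2*(-1/5) = 2/5 ≈ 0.40000)
K(y) = 16 (K(y) = 14 - 2*(-1) = 14 + 2 = 16)
O(N) = 144/25 (O(N) = (2 + 2/5)**2 = (12/5)**2 = 144/25)
K(-22)*O(8) + 284 = 16*(144/25) + 284 = 2304/25 + 284 = 9404/25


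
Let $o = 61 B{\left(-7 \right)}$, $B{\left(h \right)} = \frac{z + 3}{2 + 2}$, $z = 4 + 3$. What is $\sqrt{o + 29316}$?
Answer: $\frac{\sqrt{117874}}{2} \approx 171.66$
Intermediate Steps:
$z = 7$
$B{\left(h \right)} = \frac{5}{2}$ ($B{\left(h \right)} = \frac{7 + 3}{2 + 2} = \frac{10}{4} = 10 \cdot \frac{1}{4} = \frac{5}{2}$)
$o = \frac{305}{2}$ ($o = 61 \cdot \frac{5}{2} = \frac{305}{2} \approx 152.5$)
$\sqrt{o + 29316} = \sqrt{\frac{305}{2} + 29316} = \sqrt{\frac{58937}{2}} = \frac{\sqrt{117874}}{2}$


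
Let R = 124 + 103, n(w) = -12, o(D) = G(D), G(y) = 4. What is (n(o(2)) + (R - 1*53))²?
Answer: 26244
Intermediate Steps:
o(D) = 4
R = 227
(n(o(2)) + (R - 1*53))² = (-12 + (227 - 1*53))² = (-12 + (227 - 53))² = (-12 + 174)² = 162² = 26244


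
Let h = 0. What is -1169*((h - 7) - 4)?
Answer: 12859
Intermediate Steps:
-1169*((h - 7) - 4) = -1169*((0 - 7) - 4) = -1169*(-7 - 4) = -1169*(-11) = 12859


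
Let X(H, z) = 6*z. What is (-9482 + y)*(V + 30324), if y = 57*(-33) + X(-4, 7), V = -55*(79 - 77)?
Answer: -342052694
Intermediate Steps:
V = -110 (V = -55*2 = -110)
y = -1839 (y = 57*(-33) + 6*7 = -1881 + 42 = -1839)
(-9482 + y)*(V + 30324) = (-9482 - 1839)*(-110 + 30324) = -11321*30214 = -342052694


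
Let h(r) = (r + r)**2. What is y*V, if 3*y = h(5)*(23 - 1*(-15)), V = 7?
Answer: 26600/3 ≈ 8866.7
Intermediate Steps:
h(r) = 4*r**2 (h(r) = (2*r)**2 = 4*r**2)
y = 3800/3 (y = ((4*5**2)*(23 - 1*(-15)))/3 = ((4*25)*(23 + 15))/3 = (100*38)/3 = (1/3)*3800 = 3800/3 ≈ 1266.7)
y*V = (3800/3)*7 = 26600/3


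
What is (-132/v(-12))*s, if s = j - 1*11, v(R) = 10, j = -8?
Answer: 1254/5 ≈ 250.80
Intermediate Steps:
s = -19 (s = -8 - 1*11 = -8 - 11 = -19)
(-132/v(-12))*s = -132/10*(-19) = -132*⅒*(-19) = -66/5*(-19) = 1254/5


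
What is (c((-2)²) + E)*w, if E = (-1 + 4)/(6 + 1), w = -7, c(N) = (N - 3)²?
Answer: -10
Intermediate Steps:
c(N) = (-3 + N)²
E = 3/7 ≈ 0.42857
(c((-2)²) + E)*w = ((-3 + (-2)²)² + 3/7)*(-7) = ((-3 + 4)² + 3/7)*(-7) = (1² + 3/7)*(-7) = (1 + 3/7)*(-7) = (10/7)*(-7) = -10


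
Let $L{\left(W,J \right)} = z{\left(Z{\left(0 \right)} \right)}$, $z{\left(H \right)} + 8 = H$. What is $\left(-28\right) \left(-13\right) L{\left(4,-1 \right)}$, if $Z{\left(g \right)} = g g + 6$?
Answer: $-728$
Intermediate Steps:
$Z{\left(g \right)} = 6 + g^{2}$ ($Z{\left(g \right)} = g^{2} + 6 = 6 + g^{2}$)
$z{\left(H \right)} = -8 + H$
$L{\left(W,J \right)} = -2$ ($L{\left(W,J \right)} = -8 + \left(6 + 0^{2}\right) = -8 + \left(6 + 0\right) = -8 + 6 = -2$)
$\left(-28\right) \left(-13\right) L{\left(4,-1 \right)} = \left(-28\right) \left(-13\right) \left(-2\right) = 364 \left(-2\right) = -728$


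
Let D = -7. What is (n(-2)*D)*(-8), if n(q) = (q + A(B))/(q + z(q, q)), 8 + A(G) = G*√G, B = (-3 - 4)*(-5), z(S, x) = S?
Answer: 140 - 490*√35 ≈ -2758.9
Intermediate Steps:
B = 35 (B = -7*(-5) = 35)
A(G) = -8 + G^(3/2) (A(G) = -8 + G*√G = -8 + G^(3/2))
n(q) = (-8 + q + 35*√35)/(2*q) (n(q) = (q + (-8 + 35^(3/2)))/(q + q) = (q + (-8 + 35*√35))/((2*q)) = (-8 + q + 35*√35)*(1/(2*q)) = (-8 + q + 35*√35)/(2*q))
(n(-2)*D)*(-8) = (((½)*(-8 - 2 + 35*√35)/(-2))*(-7))*(-8) = (((½)*(-½)*(-10 + 35*√35))*(-7))*(-8) = ((5/2 - 35*√35/4)*(-7))*(-8) = (-35/2 + 245*√35/4)*(-8) = 140 - 490*√35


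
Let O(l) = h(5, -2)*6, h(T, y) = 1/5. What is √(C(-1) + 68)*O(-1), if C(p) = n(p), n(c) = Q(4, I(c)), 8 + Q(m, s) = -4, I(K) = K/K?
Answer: 12*√14/5 ≈ 8.9800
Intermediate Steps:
I(K) = 1
Q(m, s) = -12 (Q(m, s) = -8 - 4 = -12)
n(c) = -12
C(p) = -12
h(T, y) = ⅕
O(l) = 6/5 (O(l) = (⅕)*6 = 6/5)
√(C(-1) + 68)*O(-1) = √(-12 + 68)*(6/5) = √56*(6/5) = (2*√14)*(6/5) = 12*√14/5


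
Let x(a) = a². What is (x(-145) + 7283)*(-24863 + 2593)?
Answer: -630419160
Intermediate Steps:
(x(-145) + 7283)*(-24863 + 2593) = ((-145)² + 7283)*(-24863 + 2593) = (21025 + 7283)*(-22270) = 28308*(-22270) = -630419160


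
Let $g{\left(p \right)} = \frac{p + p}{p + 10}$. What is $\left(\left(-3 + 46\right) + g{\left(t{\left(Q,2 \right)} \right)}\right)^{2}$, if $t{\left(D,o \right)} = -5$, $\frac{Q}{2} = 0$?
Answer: $1681$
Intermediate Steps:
$Q = 0$ ($Q = 2 \cdot 0 = 0$)
$g{\left(p \right)} = \frac{2 p}{10 + p}$
$\left(\left(-3 + 46\right) + g{\left(t{\left(Q,2 \right)} \right)}\right)^{2} = \left(\left(-3 + 46\right) + 2 \left(-5\right) \frac{1}{10 - 5}\right)^{2} = \left(43 + 2 \left(-5\right) \frac{1}{5}\right)^{2} = \left(43 - 2\right)^{2} = 41^{2} = 1681$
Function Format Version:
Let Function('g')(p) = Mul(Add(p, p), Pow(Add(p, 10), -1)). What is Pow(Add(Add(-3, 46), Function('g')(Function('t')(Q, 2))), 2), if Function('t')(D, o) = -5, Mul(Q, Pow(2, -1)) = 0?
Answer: 1681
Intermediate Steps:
Q = 0 (Q = Mul(2, 0) = 0)
Function('g')(p) = Mul(2, p, Pow(Add(10, p), -1)) (Function('g')(p) = Mul(Mul(2, p), Pow(Add(10, p), -1)) = Mul(2, p, Pow(Add(10, p), -1)))
Pow(Add(Add(-3, 46), Function('g')(Function('t')(Q, 2))), 2) = Pow(Add(Add(-3, 46), Mul(2, -5, Pow(Add(10, -5), -1))), 2) = Pow(Add(43, Mul(2, -5, Pow(5, -1))), 2) = Pow(Add(43, Mul(2, -5, Rational(1, 5))), 2) = Pow(Add(43, -2), 2) = Pow(41, 2) = 1681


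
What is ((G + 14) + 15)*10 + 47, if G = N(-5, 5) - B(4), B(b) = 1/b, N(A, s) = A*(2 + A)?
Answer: 969/2 ≈ 484.50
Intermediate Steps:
G = 59/4 (G = -5*(2 - 5) - 1/4 = -5*(-3) - 1*1/4 = 15 - 1/4 = 59/4 ≈ 14.750)
((G + 14) + 15)*10 + 47 = ((59/4 + 14) + 15)*10 + 47 = (115/4 + 15)*10 + 47 = (175/4)*10 + 47 = 875/2 + 47 = 969/2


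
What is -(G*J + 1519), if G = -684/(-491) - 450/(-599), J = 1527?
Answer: -1409778553/294109 ≈ -4793.4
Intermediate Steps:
G = 630666/294109 (G = -684*(-1/491) - 450*(-1/599) = 684/491 + 450/599 = 630666/294109 ≈ 2.1443)
-(G*J + 1519) = -((630666/294109)*1527 + 1519) = -(963026982/294109 + 1519) = -1*1409778553/294109 = -1409778553/294109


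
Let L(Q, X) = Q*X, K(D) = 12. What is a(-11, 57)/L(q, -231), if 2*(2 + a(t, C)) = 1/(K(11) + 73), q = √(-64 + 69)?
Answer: 113*√5/65450 ≈ 0.0038606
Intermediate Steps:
q = √5 ≈ 2.2361
a(t, C) = -339/170 (a(t, C) = -2 + 1/(2*(12 + 73)) = -2 + (½)/85 = -2 + (½)*(1/85) = -2 + 1/170 = -339/170)
a(-11, 57)/L(q, -231) = -339*(-√5/1155)/170 = -(-113)*√5/65450 = 113*√5/65450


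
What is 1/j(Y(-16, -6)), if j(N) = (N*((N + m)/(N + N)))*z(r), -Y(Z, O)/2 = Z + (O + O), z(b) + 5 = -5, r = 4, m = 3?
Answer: -1/295 ≈ -0.0033898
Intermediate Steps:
z(b) = -10 (z(b) = -5 - 5 = -10)
Y(Z, O) = -4*O - 2*Z (Y(Z, O) = -2*(Z + (O + O)) = -2*(Z + 2*O) = -4*O - 2*Z)
j(N) = -15 - 5*N (j(N) = (N*((N + 3)/(N + N)))*(-10) = (N*((3 + N)/((2*N))))*(-10) = (N*((3 + N)*(1/(2*N))))*(-10) = (N*((3 + N)/(2*N)))*(-10) = (3/2 + N/2)*(-10) = -15 - 5*N)
1/j(Y(-16, -6)) = 1/(-15 - 5*(-4*(-6) - 2*(-16))) = 1/(-15 - 5*(24 + 32)) = 1/(-15 - 5*56) = 1/(-15 - 280) = 1/(-295) = -1/295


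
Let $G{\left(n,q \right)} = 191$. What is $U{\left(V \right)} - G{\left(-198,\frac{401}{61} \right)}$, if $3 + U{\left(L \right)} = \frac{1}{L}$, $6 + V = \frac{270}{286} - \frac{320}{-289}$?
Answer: $- \frac{31699605}{163187} \approx -194.25$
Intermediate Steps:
$V = - \frac{163187}{41327}$ ($V = -6 + \left(\frac{270}{286} - \frac{320}{-289}\right) = -6 + \left(270 \cdot \frac{1}{286} - - \frac{320}{289}\right) = -6 + \left(\frac{135}{143} + \frac{320}{289}\right) = -6 + \frac{84775}{41327} = - \frac{163187}{41327} \approx -3.9487$)
$U{\left(L \right)} = -3 + \frac{1}{L}$
$U{\left(V \right)} - G{\left(-198,\frac{401}{61} \right)} = \left(-3 + \frac{1}{- \frac{163187}{41327}}\right) - 191 = \left(-3 - \frac{41327}{163187}\right) - 191 = - \frac{530888}{163187} - 191 = - \frac{31699605}{163187}$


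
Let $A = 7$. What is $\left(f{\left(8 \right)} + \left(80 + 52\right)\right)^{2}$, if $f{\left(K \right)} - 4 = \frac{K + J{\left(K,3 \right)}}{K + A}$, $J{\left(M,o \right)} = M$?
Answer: $\frac{4227136}{225} \approx 18787.0$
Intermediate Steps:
$f{\left(K \right)} = 4 + \frac{2 K}{7 + K}$ ($f{\left(K \right)} = 4 + \frac{K + K}{K + 7} = 4 + \frac{2 K}{7 + K}$)
$\left(f{\left(8 \right)} + \left(80 + 52\right)\right)^{2} = \left(\frac{2 \left(14 + 3 \cdot 8\right)}{7 + 8} + \left(80 + 52\right)\right)^{2} = \left(\frac{2 \left(14 + 24\right)}{15} + 132\right)^{2} = \left(2 \cdot \frac{1}{15} \cdot 38 + 132\right)^{2} = \left(\frac{76}{15} + 132\right)^{2} = \left(\frac{2056}{15}\right)^{2} = \frac{4227136}{225}$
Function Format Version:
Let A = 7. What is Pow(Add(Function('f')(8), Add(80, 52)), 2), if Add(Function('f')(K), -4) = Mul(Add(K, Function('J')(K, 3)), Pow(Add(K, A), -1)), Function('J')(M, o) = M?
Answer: Rational(4227136, 225) ≈ 18787.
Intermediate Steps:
Function('f')(K) = Add(4, Mul(2, K, Pow(Add(7, K), -1))) (Function('f')(K) = Add(4, Mul(Add(K, K), Pow(Add(K, 7), -1))) = Add(4, Mul(Mul(2, K), Pow(Add(7, K), -1))) = Add(4, Mul(2, K, Pow(Add(7, K), -1))))
Pow(Add(Function('f')(8), Add(80, 52)), 2) = Pow(Add(Mul(2, Pow(Add(7, 8), -1), Add(14, Mul(3, 8))), Add(80, 52)), 2) = Pow(Add(Mul(2, Pow(15, -1), Add(14, 24)), 132), 2) = Pow(Add(Mul(2, Rational(1, 15), 38), 132), 2) = Pow(Add(Rational(76, 15), 132), 2) = Pow(Rational(2056, 15), 2) = Rational(4227136, 225)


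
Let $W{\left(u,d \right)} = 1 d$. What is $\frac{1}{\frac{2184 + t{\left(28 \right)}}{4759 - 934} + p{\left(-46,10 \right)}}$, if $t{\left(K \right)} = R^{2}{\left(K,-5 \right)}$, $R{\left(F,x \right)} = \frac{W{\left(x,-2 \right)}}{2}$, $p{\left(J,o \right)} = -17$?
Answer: $- \frac{765}{12568} \approx -0.060869$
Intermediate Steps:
$W{\left(u,d \right)} = d$
$R{\left(F,x \right)} = -1$ ($R{\left(F,x \right)} = - \frac{2}{2} = \left(-2\right) \frac{1}{2} = -1$)
$t{\left(K \right)} = 1$ ($t{\left(K \right)} = \left(-1\right)^{2} = 1$)
$\frac{1}{\frac{2184 + t{\left(28 \right)}}{4759 - 934} + p{\left(-46,10 \right)}} = \frac{1}{\frac{2184 + 1}{4759 - 934} - 17} = \frac{1}{\frac{2185}{3825} - 17} = \frac{1}{2185 \cdot \frac{1}{3825} - 17} = \frac{1}{\frac{437}{765} - 17} = \frac{1}{- \frac{12568}{765}} = - \frac{765}{12568}$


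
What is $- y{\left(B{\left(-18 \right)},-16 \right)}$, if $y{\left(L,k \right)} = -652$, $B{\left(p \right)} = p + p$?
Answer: $652$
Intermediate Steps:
$B{\left(p \right)} = 2 p$
$- y{\left(B{\left(-18 \right)},-16 \right)} = \left(-1\right) \left(-652\right) = 652$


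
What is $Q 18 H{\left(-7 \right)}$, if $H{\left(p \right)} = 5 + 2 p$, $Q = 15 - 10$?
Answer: $-810$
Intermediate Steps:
$Q = 5$
$Q 18 H{\left(-7 \right)} = 5 \cdot 18 \left(5 + 2 \left(-7\right)\right) = 90 \left(5 - 14\right) = 90 \left(-9\right) = -810$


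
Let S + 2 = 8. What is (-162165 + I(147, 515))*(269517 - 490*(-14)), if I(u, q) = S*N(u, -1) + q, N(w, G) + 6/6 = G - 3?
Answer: -44684633360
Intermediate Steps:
N(w, G) = -4 + G (N(w, G) = -1 + (G - 3) = -1 + (-3 + G) = -4 + G)
S = 6 (S = -2 + 8 = 6)
I(u, q) = -30 + q (I(u, q) = 6*(-4 - 1) + q = 6*(-5) + q = -30 + q)
(-162165 + I(147, 515))*(269517 - 490*(-14)) = (-162165 + (-30 + 515))*(269517 - 490*(-14)) = (-162165 + 485)*(269517 + 6860) = -161680*276377 = -44684633360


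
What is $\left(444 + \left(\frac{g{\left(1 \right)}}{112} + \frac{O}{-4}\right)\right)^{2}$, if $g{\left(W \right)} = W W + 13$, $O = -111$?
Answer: $\frac{14250625}{64} \approx 2.2267 \cdot 10^{5}$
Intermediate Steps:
$g{\left(W \right)} = 13 + W^{2}$ ($g{\left(W \right)} = W^{2} + 13 = 13 + W^{2}$)
$\left(444 + \left(\frac{g{\left(1 \right)}}{112} + \frac{O}{-4}\right)\right)^{2} = \left(444 + \left(\frac{13 + 1^{2}}{112} - \frac{111}{-4}\right)\right)^{2} = \left(444 + \left(\left(13 + 1\right) \frac{1}{112} - - \frac{111}{4}\right)\right)^{2} = \left(444 + \left(14 \cdot \frac{1}{112} + \frac{111}{4}\right)\right)^{2} = \left(444 + \left(\frac{1}{8} + \frac{111}{4}\right)\right)^{2} = \left(444 + \frac{223}{8}\right)^{2} = \left(\frac{3775}{8}\right)^{2} = \frac{14250625}{64}$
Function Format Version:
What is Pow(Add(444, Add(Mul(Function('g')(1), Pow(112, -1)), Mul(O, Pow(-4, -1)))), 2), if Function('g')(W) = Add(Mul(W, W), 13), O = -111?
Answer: Rational(14250625, 64) ≈ 2.2267e+5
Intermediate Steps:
Function('g')(W) = Add(13, Pow(W, 2)) (Function('g')(W) = Add(Pow(W, 2), 13) = Add(13, Pow(W, 2)))
Pow(Add(444, Add(Mul(Function('g')(1), Pow(112, -1)), Mul(O, Pow(-4, -1)))), 2) = Pow(Add(444, Add(Mul(Add(13, Pow(1, 2)), Pow(112, -1)), Mul(-111, Pow(-4, -1)))), 2) = Pow(Add(444, Add(Mul(Add(13, 1), Rational(1, 112)), Mul(-111, Rational(-1, 4)))), 2) = Pow(Add(444, Add(Mul(14, Rational(1, 112)), Rational(111, 4))), 2) = Pow(Add(444, Add(Rational(1, 8), Rational(111, 4))), 2) = Pow(Add(444, Rational(223, 8)), 2) = Pow(Rational(3775, 8), 2) = Rational(14250625, 64)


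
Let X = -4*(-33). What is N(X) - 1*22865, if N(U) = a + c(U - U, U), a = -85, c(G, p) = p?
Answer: -22818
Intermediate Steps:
X = 132
N(U) = -85 + U
N(X) - 1*22865 = (-85 + 132) - 1*22865 = 47 - 22865 = -22818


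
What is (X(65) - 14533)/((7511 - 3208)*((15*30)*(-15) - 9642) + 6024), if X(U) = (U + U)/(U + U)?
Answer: 173/839628 ≈ 0.00020604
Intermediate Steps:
X(U) = 1 (X(U) = (2*U)/((2*U)) = (2*U)*(1/(2*U)) = 1)
(X(65) - 14533)/((7511 - 3208)*((15*30)*(-15) - 9642) + 6024) = (1 - 14533)/((7511 - 3208)*((15*30)*(-15) - 9642) + 6024) = -14532/(4303*(450*(-15) - 9642) + 6024) = -14532/(4303*(-6750 - 9642) + 6024) = -14532/(4303*(-16392) + 6024) = -14532/(-70534776 + 6024) = -14532/(-70528752) = -14532*(-1/70528752) = 173/839628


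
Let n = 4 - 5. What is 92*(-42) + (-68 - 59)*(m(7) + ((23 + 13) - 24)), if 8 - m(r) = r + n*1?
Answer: -5642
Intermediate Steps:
n = -1
m(r) = 9 - r (m(r) = 8 - (r - 1*1) = 8 - (r - 1) = 8 - (-1 + r) = 8 + (1 - r) = 9 - r)
92*(-42) + (-68 - 59)*(m(7) + ((23 + 13) - 24)) = 92*(-42) + (-68 - 59)*((9 - 1*7) + ((23 + 13) - 24)) = -3864 - 127*((9 - 7) + (36 - 24)) = -3864 - 127*(2 + 12) = -3864 - 127*14 = -3864 - 1778 = -5642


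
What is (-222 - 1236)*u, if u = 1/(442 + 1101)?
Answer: -1458/1543 ≈ -0.94491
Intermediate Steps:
u = 1/1543 ≈ 0.00064809
(-222 - 1236)*u = (-222 - 1236)*(1/1543) = -1458*1/1543 = -1458/1543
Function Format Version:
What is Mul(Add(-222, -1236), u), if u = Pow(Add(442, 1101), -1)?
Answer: Rational(-1458, 1543) ≈ -0.94491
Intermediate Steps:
u = Rational(1, 1543) (u = Pow(1543, -1) = Rational(1, 1543) ≈ 0.00064809)
Mul(Add(-222, -1236), u) = Mul(Add(-222, -1236), Rational(1, 1543)) = Mul(-1458, Rational(1, 1543)) = Rational(-1458, 1543)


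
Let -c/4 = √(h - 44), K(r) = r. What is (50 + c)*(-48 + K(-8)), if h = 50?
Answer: -2800 + 224*√6 ≈ -2251.3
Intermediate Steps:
c = -4*√6 (c = -4*√(50 - 44) = -4*√6 ≈ -9.7980)
(50 + c)*(-48 + K(-8)) = (50 - 4*√6)*(-48 - 8) = (50 - 4*√6)*(-56) = -2800 + 224*√6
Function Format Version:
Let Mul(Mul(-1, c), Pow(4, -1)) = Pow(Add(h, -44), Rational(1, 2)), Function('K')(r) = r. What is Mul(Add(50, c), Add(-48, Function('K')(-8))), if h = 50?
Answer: Add(-2800, Mul(224, Pow(6, Rational(1, 2)))) ≈ -2251.3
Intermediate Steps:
c = Mul(-4, Pow(6, Rational(1, 2))) (c = Mul(-4, Pow(Add(50, -44), Rational(1, 2))) = Mul(-4, Pow(6, Rational(1, 2))) ≈ -9.7980)
Mul(Add(50, c), Add(-48, Function('K')(-8))) = Mul(Add(50, Mul(-4, Pow(6, Rational(1, 2)))), Add(-48, -8)) = Mul(Add(50, Mul(-4, Pow(6, Rational(1, 2)))), -56) = Add(-2800, Mul(224, Pow(6, Rational(1, 2))))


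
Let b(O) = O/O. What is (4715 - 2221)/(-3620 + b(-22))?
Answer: -2494/3619 ≈ -0.68914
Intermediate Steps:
b(O) = 1
(4715 - 2221)/(-3620 + b(-22)) = (4715 - 2221)/(-3620 + 1) = 2494/(-3619) = 2494*(-1/3619) = -2494/3619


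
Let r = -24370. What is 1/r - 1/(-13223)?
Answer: 11147/322244510 ≈ 3.4592e-5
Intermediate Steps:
1/r - 1/(-13223) = 1/(-24370) - 1/(-13223) = -1/24370 - 1*(-1/13223) = -1/24370 + 1/13223 = 11147/322244510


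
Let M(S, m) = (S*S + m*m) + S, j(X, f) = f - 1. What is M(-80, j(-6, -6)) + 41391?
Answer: 47760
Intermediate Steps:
j(X, f) = -1 + f
M(S, m) = S + S² + m² (M(S, m) = (S² + m²) + S = S + S² + m²)
M(-80, j(-6, -6)) + 41391 = (-80 + (-80)² + (-1 - 6)²) + 41391 = (-80 + 6400 + (-7)²) + 41391 = (-80 + 6400 + 49) + 41391 = 6369 + 41391 = 47760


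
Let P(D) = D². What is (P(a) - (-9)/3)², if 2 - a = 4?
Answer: 49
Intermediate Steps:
a = -2 (a = 2 - 1*4 = 2 - 4 = -2)
(P(a) - (-9)/3)² = ((-2)² - (-9)/3)² = (4 - (-9)/3)² = (4 - 1*(-3))² = (4 + 3)² = 7² = 49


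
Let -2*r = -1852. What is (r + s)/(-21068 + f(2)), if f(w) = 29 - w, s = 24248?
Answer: -25174/21041 ≈ -1.1964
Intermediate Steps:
r = 926 (r = -½*(-1852) = 926)
(r + s)/(-21068 + f(2)) = (926 + 24248)/(-21068 + (29 - 1*2)) = 25174/(-21068 + (29 - 2)) = 25174/(-21068 + 27) = 25174/(-21041) = 25174*(-1/21041) = -25174/21041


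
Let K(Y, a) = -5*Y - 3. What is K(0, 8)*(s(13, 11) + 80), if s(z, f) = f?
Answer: -273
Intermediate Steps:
K(Y, a) = -3 - 5*Y
K(0, 8)*(s(13, 11) + 80) = (-3 - 5*0)*(11 + 80) = (-3 + 0)*91 = -3*91 = -273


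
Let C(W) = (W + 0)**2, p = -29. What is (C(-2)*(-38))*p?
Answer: 4408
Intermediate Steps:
C(W) = W**2
(C(-2)*(-38))*p = ((-2)**2*(-38))*(-29) = (4*(-38))*(-29) = -152*(-29) = 4408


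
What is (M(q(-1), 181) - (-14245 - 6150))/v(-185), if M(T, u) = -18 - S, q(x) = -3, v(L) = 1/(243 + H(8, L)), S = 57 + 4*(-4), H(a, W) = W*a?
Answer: -25155632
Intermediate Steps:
S = 41 (S = 57 - 16 = 41)
v(L) = 1/(243 + 8*L) (v(L) = 1/(243 + L*8) = 1/(243 + 8*L))
M(T, u) = -59 (M(T, u) = -18 - 1*41 = -18 - 41 = -59)
(M(q(-1), 181) - (-14245 - 6150))/v(-185) = (-59 - (-14245 - 6150))/(1/(243 + 8*(-185))) = (-59 - 1*(-20395))/(1/(243 - 1480)) = (-59 + 20395)/(1/(-1237)) = 20336/(-1/1237) = 20336*(-1237) = -25155632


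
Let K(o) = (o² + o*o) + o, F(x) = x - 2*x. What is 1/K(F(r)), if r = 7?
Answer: 1/91 ≈ 0.010989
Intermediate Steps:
F(x) = -x
K(o) = o + 2*o² (K(o) = (o² + o²) + o = 2*o² + o = o + 2*o²)
1/K(F(r)) = 1/((-1*7)*(1 + 2*(-1*7))) = 1/(-7*(1 + 2*(-7))) = 1/(-7*(1 - 14)) = 1/(-7*(-13)) = 1/91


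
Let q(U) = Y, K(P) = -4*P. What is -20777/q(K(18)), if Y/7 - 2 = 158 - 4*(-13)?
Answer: -20777/1484 ≈ -14.001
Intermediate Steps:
Y = 1484 (Y = 14 + 7*(158 - 4*(-13)) = 14 + 7*(158 + 52) = 14 + 7*210 = 14 + 1470 = 1484)
q(U) = 1484
-20777/q(K(18)) = -20777/1484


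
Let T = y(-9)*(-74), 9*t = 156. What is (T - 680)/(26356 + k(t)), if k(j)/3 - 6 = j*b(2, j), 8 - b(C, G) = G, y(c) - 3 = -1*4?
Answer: -909/38833 ≈ -0.023408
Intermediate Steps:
y(c) = -1 (y(c) = 3 - 1*4 = 3 - 4 = -1)
b(C, G) = 8 - G
t = 52/3 (t = (⅑)*156 = 52/3 ≈ 17.333)
k(j) = 18 + 3*j*(8 - j) (k(j) = 18 + 3*(j*(8 - j)) = 18 + 3*j*(8 - j))
T = 74 (T = -1*(-74) = 74)
(T - 680)/(26356 + k(t)) = (74 - 680)/(26356 + (18 - 3*52/3*(-8 + 52/3))) = -606/(26356 + (18 - 3*52/3*28/3)) = -606/(26356 + (18 - 1456/3)) = -606/(26356 - 1402/3) = -606/77666/3 = -606*3/77666 = -909/38833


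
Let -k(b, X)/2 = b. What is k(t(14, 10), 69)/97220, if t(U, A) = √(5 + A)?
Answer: -√15/48610 ≈ -7.9675e-5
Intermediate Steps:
k(b, X) = -2*b
k(t(14, 10), 69)/97220 = -2*√(5 + 10)/97220 = -2*√15*(1/97220) = -√15/48610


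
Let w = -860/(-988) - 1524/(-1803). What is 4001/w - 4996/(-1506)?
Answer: 149290120903/63927441 ≈ 2335.3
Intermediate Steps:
w = 254691/148447 (w = -860*(-1/988) - 1524*(-1/1803) = 215/247 + 508/601 = 254691/148447 ≈ 1.7157)
4001/w - 4996/(-1506) = 4001/(254691/148447) - 4996/(-1506) = 4001*(148447/254691) - 4996*(-1/1506) = 593936447/254691 + 2498/753 = 149290120903/63927441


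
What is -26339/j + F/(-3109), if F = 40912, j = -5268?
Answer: -133636465/16378212 ≈ -8.1594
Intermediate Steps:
-26339/j + F/(-3109) = -26339/(-5268) + 40912/(-3109) = -26339*(-1/5268) + 40912*(-1/3109) = 26339/5268 - 40912/3109 = -133636465/16378212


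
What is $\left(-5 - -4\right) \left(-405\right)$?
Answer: $405$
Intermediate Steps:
$\left(-5 - -4\right) \left(-405\right) = \left(-5 + 4\right) \left(-405\right) = \left(-1\right) \left(-405\right) = 405$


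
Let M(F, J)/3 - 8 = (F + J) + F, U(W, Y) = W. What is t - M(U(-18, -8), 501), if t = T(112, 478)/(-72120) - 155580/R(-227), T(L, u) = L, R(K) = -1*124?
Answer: -45922844/279465 ≈ -164.32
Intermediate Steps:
R(K) = -124
M(F, J) = 24 + 3*J + 6*F (M(F, J) = 24 + 3*((F + J) + F) = 24 + 3*(J + 2*F) = 24 + (3*J + 6*F) = 24 + 3*J + 6*F)
t = 350637991/279465 (t = 112/(-72120) - 155580/(-124) = 112*(-1/72120) - 155580*(-1/124) = -14/9015 + 38895/31 = 350637991/279465 ≈ 1254.7)
t - M(U(-18, -8), 501) = 350637991/279465 - (24 + 3*501 + 6*(-18)) = 350637991/279465 - (24 + 1503 - 108) = 350637991/279465 - 1*1419 = 350637991/279465 - 1419 = -45922844/279465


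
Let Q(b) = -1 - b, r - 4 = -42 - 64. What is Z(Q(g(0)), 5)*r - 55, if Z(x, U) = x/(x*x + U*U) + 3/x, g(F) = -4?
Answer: -166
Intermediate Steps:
r = -102 (r = 4 + (-42 - 64) = 4 - 106 = -102)
Z(x, U) = 3/x + x/(U² + x²) (Z(x, U) = x/(x² + U²) + 3/x = x/(U² + x²) + 3/x = 3/x + x/(U² + x²))
Z(Q(g(0)), 5)*r - 55 = ((3*5² + 4*(-1 - 1*(-4))²)/((-1 - 1*(-4))*(5² + (-1 - 1*(-4))²)))*(-102) - 55 = ((3*25 + 4*(-1 + 4)²)/((-1 + 4)*(25 + (-1 + 4)²)))*(-102) - 55 = ((75 + 4*3²)/(3*(25 + 3²)))*(-102) - 55 = ((75 + 4*9)/(3*(25 + 9)))*(-102) - 55 = ((⅓)*(75 + 36)/34)*(-102) - 55 = ((⅓)*(1/34)*111)*(-102) - 55 = (37/34)*(-102) - 55 = -111 - 55 = -166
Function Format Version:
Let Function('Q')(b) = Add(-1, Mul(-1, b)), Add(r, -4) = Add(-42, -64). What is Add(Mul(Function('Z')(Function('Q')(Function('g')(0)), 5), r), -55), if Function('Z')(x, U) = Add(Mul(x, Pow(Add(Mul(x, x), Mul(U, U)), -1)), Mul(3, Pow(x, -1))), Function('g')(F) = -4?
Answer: -166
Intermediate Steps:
r = -102 (r = Add(4, Add(-42, -64)) = Add(4, -106) = -102)
Function('Z')(x, U) = Add(Mul(3, Pow(x, -1)), Mul(x, Pow(Add(Pow(U, 2), Pow(x, 2)), -1))) (Function('Z')(x, U) = Add(Mul(x, Pow(Add(Pow(x, 2), Pow(U, 2)), -1)), Mul(3, Pow(x, -1))) = Add(Mul(x, Pow(Add(Pow(U, 2), Pow(x, 2)), -1)), Mul(3, Pow(x, -1))) = Add(Mul(3, Pow(x, -1)), Mul(x, Pow(Add(Pow(U, 2), Pow(x, 2)), -1))))
Add(Mul(Function('Z')(Function('Q')(Function('g')(0)), 5), r), -55) = Add(Mul(Mul(Pow(Add(-1, Mul(-1, -4)), -1), Pow(Add(Pow(5, 2), Pow(Add(-1, Mul(-1, -4)), 2)), -1), Add(Mul(3, Pow(5, 2)), Mul(4, Pow(Add(-1, Mul(-1, -4)), 2)))), -102), -55) = Add(Mul(Mul(Pow(Add(-1, 4), -1), Pow(Add(25, Pow(Add(-1, 4), 2)), -1), Add(Mul(3, 25), Mul(4, Pow(Add(-1, 4), 2)))), -102), -55) = Add(Mul(Mul(Pow(3, -1), Pow(Add(25, Pow(3, 2)), -1), Add(75, Mul(4, Pow(3, 2)))), -102), -55) = Add(Mul(Mul(Rational(1, 3), Pow(Add(25, 9), -1), Add(75, Mul(4, 9))), -102), -55) = Add(Mul(Mul(Rational(1, 3), Pow(34, -1), Add(75, 36)), -102), -55) = Add(Mul(Mul(Rational(1, 3), Rational(1, 34), 111), -102), -55) = Add(Mul(Rational(37, 34), -102), -55) = Add(-111, -55) = -166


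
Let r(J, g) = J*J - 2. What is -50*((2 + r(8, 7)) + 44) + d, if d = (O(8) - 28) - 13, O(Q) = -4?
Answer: -5445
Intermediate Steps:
r(J, g) = -2 + J² (r(J, g) = J² - 2 = -2 + J²)
d = -45 (d = (-4 - 28) - 13 = -32 - 13 = -45)
-50*((2 + r(8, 7)) + 44) + d = -50*((2 + (-2 + 8²)) + 44) - 45 = -50*((2 + (-2 + 64)) + 44) - 45 = -50*((2 + 62) + 44) - 45 = -50*(64 + 44) - 45 = -50*108 - 45 = -5400 - 45 = -5445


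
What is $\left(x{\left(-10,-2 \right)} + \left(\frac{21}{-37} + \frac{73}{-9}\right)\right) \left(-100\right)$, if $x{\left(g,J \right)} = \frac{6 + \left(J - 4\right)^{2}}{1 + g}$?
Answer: $\frac{444400}{333} \approx 1334.5$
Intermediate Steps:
$x{\left(g,J \right)} = \frac{6 + \left(-4 + J\right)^{2}}{1 + g}$
$\left(x{\left(-10,-2 \right)} + \left(\frac{21}{-37} + \frac{73}{-9}\right)\right) \left(-100\right) = \left(\frac{6 + \left(-4 - 2\right)^{2}}{1 - 10} + \left(\frac{21}{-37} + \frac{73}{-9}\right)\right) \left(-100\right) = \left(\frac{6 + \left(-6\right)^{2}}{-9} + \left(21 \left(- \frac{1}{37}\right) + 73 \left(- \frac{1}{9}\right)\right)\right) \left(-100\right) = \left(- \frac{6 + 36}{9} - \frac{2890}{333}\right) \left(-100\right) = \left(\left(- \frac{1}{9}\right) 42 - \frac{2890}{333}\right) \left(-100\right) = \left(- \frac{14}{3} - \frac{2890}{333}\right) \left(-100\right) = \left(- \frac{4444}{333}\right) \left(-100\right) = \frac{444400}{333}$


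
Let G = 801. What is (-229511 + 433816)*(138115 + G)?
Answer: 28381233380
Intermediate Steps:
(-229511 + 433816)*(138115 + G) = (-229511 + 433816)*(138115 + 801) = 204305*138916 = 28381233380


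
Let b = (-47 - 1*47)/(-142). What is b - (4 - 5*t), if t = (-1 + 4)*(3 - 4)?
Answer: -1302/71 ≈ -18.338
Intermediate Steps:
b = 47/71 (b = (-47 - 47)*(-1/142) = -94*(-1/142) = 47/71 ≈ 0.66197)
t = -3 (t = 3*(-1) = -3)
b - (4 - 5*t) = 47/71 - (4 - 5*(-3)) = 47/71 - (4 + 15) = 47/71 - 1*19 = 47/71 - 19 = -1302/71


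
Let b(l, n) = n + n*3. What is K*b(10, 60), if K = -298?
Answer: -71520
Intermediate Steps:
b(l, n) = 4*n (b(l, n) = n + 3*n = 4*n)
K*b(10, 60) = -1192*60 = -298*240 = -71520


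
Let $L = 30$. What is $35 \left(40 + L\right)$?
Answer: $2450$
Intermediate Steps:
$35 \left(40 + L\right) = 35 \left(40 + 30\right) = 35 \cdot 70 = 2450$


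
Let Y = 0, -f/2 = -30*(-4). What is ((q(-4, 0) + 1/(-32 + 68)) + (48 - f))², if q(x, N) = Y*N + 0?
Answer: 107516161/1296 ≈ 82960.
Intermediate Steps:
f = -240 (f = -(-60)*(-4) = -2*120 = -240)
q(x, N) = 0 (q(x, N) = 0*N + 0 = 0 + 0 = 0)
((q(-4, 0) + 1/(-32 + 68)) + (48 - f))² = ((0 + 1/(-32 + 68)) + (48 - 1*(-240)))² = ((0 + 1/36) + (48 + 240))² = ((0 + 1/36) + 288)² = (1/36 + 288)² = (10369/36)² = 107516161/1296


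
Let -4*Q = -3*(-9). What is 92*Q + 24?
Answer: -597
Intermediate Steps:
Q = -27/4 (Q = -(-3)*(-9)/4 = -¼*27 = -27/4 ≈ -6.7500)
92*Q + 24 = 92*(-27/4) + 24 = -621 + 24 = -597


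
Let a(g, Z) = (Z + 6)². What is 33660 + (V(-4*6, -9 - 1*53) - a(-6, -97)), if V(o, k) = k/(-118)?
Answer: 1497392/59 ≈ 25380.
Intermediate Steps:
V(o, k) = -k/118 (V(o, k) = k*(-1/118) = -k/118)
a(g, Z) = (6 + Z)²
33660 + (V(-4*6, -9 - 1*53) - a(-6, -97)) = 33660 + (-(-9 - 1*53)/118 - (6 - 97)²) = 33660 + (-(-9 - 53)/118 - 1*(-91)²) = 33660 + (-1/118*(-62) - 1*8281) = 33660 + (31/59 - 8281) = 33660 - 488548/59 = 1497392/59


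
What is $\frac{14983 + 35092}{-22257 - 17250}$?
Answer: $- \frac{50075}{39507} \approx -1.2675$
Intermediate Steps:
$\frac{14983 + 35092}{-22257 - 17250} = \frac{50075}{-22257 - 17250} = \frac{50075}{-39507} = 50075 \left(- \frac{1}{39507}\right) = - \frac{50075}{39507}$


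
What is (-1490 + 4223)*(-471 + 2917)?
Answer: 6684918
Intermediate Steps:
(-1490 + 4223)*(-471 + 2917) = 2733*2446 = 6684918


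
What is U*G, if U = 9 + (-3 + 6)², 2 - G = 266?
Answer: -4752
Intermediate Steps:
G = -264 (G = 2 - 1*266 = 2 - 266 = -264)
U = 18 (U = 9 + 3² = 9 + 9 = 18)
U*G = 18*(-264) = -4752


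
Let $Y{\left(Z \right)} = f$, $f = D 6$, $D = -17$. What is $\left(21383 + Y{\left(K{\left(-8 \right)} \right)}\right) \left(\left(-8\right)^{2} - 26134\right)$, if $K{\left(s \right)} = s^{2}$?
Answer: $-554795670$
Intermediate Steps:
$f = -102$ ($f = \left(-17\right) 6 = -102$)
$Y{\left(Z \right)} = -102$
$\left(21383 + Y{\left(K{\left(-8 \right)} \right)}\right) \left(\left(-8\right)^{2} - 26134\right) = \left(21383 - 102\right) \left(\left(-8\right)^{2} - 26134\right) = 21281 \left(64 - 26134\right) = 21281 \left(-26070\right) = -554795670$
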